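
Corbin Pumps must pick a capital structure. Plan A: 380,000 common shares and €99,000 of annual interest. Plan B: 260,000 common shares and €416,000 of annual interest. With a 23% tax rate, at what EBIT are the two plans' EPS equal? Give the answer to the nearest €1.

€1,102,833

At indifference, (EBIT − 99,000)(1 − t)/380,000 = (EBIT − 416,000)(1 − t)/260,000.
The (1 − t) factor cancels: (EBIT − 99,000) × 260,000 = (EBIT − 416,000) × 380,000.
Solving, EBIT = (416,000·380,000 − 99,000·260,000) / (380,000 − 260,000) = 132,340,000,000 / 120,000 = 1,102,833.33.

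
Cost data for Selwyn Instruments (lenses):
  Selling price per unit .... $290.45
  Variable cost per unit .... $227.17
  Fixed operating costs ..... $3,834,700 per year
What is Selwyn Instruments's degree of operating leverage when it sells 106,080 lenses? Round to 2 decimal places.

2.33

At 106,080 units, contribution = 106,080 × $63.28 = $6,712,742.40.
EBIT = $6,712,742.40 − $3,834,700 = $2,878,042.40.
DOL = contribution ÷ EBIT = $6,712,742.40 ÷ $2,878,042.40 = 2.3324.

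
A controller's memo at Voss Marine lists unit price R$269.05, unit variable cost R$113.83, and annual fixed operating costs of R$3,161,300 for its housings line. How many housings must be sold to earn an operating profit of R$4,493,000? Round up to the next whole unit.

49,313 housings

Each unit contributes R$269.05 − R$113.83 = R$155.22.
Need Q such that Q × R$155.22 − R$3,161,300 = R$4,493,000, i.e. Q = R$7,654,300 / R$155.22 = 49,312.59 → 49,313.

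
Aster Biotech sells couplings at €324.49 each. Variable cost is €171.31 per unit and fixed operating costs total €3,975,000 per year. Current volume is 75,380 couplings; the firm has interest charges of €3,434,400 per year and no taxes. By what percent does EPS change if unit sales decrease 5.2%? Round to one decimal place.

-14.5%

Total contribution margin = 75,380 × €153.18 = €11,546,708.40.
Operating income = contribution − fixed costs = €11,546,708.40 − €3,975,000 = €7,571,708.40.
After interest of €3,434,400.00, pre-tax earnings = €4,137,308.40.
Degree of combined leverage = contribution ÷ (EBIT − I) = €11,546,708.40 ÷ €4,137,308.40 = 2.7909.
EPS therefore changes by 2.7909 × (-5.2%) = -14.5%.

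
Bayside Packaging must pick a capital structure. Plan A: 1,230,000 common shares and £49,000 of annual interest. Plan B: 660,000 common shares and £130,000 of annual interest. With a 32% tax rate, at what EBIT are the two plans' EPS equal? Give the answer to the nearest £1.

£223,789

Set EPS_A = EPS_B: (EBIT − £49,000)(1 − 0.32) ÷ 1,230,000 = (EBIT − £130,000)(1 − 0.32) ÷ 660,000.
Cancelling (1 − t) and cross-multiplying: 660,000·(EBIT − 49,000) = 1,230,000·(EBIT − 130,000).
EBIT × (1,230,000 − 660,000) = 130,000 × 1,230,000 − 49,000 × 660,000 = 127,560,000,000, so EBIT = 127,560,000,000 ÷ 570,000 = 223,789.47.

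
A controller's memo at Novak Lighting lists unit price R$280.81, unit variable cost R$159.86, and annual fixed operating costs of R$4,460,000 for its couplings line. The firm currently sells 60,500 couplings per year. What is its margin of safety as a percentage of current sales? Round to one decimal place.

39.1%

Each unit contributes R$280.81 − R$159.86 = R$120.95. Break-even units = R$4,460,000 ÷ R$120.95 = 36,874.74; break-even revenue = 36,874.74 × R$280.81 = R$10,354,796.20.
Actual sales revenue = 60,500 × R$280.81 = R$16,989,005.00.
Margin of safety = (R$16,989,005.00 − R$10,354,796.20) ÷ R$16,989,005.00 = 39.1%.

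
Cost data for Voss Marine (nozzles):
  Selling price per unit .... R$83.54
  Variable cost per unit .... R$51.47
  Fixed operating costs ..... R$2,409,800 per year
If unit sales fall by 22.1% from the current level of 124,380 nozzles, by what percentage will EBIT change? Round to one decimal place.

-55.8%

Total contribution margin = 124,380 × R$32.07 = R$3,988,866.60.
Subtracting fixed costs: EBIT = R$3,988,866.60 − R$2,409,800 = R$1,579,066.60.
So DOL = total CM / EBIT = R$3,988,866.60 / R$1,579,066.60 = 2.5261.
So EBIT moves 2.5261 × (-22.1%) = -55.8%.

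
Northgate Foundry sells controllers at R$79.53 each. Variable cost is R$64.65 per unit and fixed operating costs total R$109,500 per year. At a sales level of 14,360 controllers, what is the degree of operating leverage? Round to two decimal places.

Contribution at this volume is 14,360 × R$14.88 = R$213,676.80.
Subtracting fixed costs: EBIT = R$213,676.80 − R$109,500 = R$104,176.80.
So DOL = total CM / EBIT = R$213,676.80 / R$104,176.80 = 2.0511.

2.05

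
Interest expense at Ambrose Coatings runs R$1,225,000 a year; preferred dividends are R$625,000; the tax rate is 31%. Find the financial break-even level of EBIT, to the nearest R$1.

R$2,130,797

Grossing the preferred dividend up to pre-tax terms: R$625,000 / (1 − 0.31) = R$905,797.10.
Financial break-even EBIT = interest + D_p ÷ (1 − t) = R$1,225,000 + R$905,797.10 = R$2,130,797.10.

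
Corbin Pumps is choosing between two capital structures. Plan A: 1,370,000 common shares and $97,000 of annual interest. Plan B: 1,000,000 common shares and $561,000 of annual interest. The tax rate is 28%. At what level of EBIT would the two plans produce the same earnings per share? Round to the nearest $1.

At indifference, (EBIT − 97,000)(1 − t)/1,370,000 = (EBIT − 561,000)(1 − t)/1,000,000.
The (1 − t) factor cancels: (EBIT − 97,000) × 1,000,000 = (EBIT − 561,000) × 1,370,000.
EBIT × (1,370,000 − 1,000,000) = 561,000 × 1,370,000 − 97,000 × 1,000,000 = 671,570,000,000, so EBIT = 671,570,000,000 ÷ 370,000 = 1,815,054.05.

$1,815,054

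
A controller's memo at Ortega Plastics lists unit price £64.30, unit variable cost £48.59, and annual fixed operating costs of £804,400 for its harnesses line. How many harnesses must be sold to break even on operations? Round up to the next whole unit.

Each unit contributes £64.30 − £48.59 = £15.71.
Units to break even: £804,400 ÷ £15.71 = 51,203.06, rounded up to 51,204.

51,204 harnesses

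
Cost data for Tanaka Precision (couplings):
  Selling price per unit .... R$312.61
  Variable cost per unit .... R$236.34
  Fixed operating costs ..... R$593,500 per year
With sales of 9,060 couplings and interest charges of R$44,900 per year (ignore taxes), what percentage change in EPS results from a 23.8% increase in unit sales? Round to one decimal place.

+312.6%

Total contribution margin = 9,060 × R$76.27 = R$691,006.20.
EBIT = R$691,006.20 − R$593,500 = R$97,506.20.
Interest = R$44,900.00, so EBIT − I = R$52,606.20.
Degree of combined leverage = contribution ÷ (EBIT − I) = R$691,006.20 ÷ R$52,606.20 = 13.1355.
%ΔEPS = DCL × %ΔSales = 13.1355 × +23.8% = +312.6%.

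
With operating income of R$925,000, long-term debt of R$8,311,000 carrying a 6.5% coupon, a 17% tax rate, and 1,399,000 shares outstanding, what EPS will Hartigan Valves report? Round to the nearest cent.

R$0.23

Pre-tax income = R$925,000 − R$540,215.00 = R$384,785.00.
After tax at 17%: net income = R$384,785.00 × 0.83 = R$319,371.55.
EPS = R$319,371.55 ÷ 1,399,000 = R$0.23.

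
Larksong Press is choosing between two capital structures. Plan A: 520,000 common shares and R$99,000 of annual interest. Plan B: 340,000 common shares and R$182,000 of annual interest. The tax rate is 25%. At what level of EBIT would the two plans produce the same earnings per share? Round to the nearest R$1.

R$338,778

Set EPS_A = EPS_B: (EBIT − R$99,000)(1 − 0.25) ÷ 520,000 = (EBIT − R$182,000)(1 − 0.25) ÷ 340,000.
Cancelling (1 − t) and cross-multiplying: 340,000·(EBIT − 99,000) = 520,000·(EBIT − 182,000).
EBIT × (520,000 − 340,000) = 182,000 × 520,000 − 99,000 × 340,000 = 60,980,000,000, so EBIT = 60,980,000,000 ÷ 180,000 = 338,777.78.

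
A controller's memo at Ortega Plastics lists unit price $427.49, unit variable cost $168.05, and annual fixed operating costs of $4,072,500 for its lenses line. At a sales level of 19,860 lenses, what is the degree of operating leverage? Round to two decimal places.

Contribution at this volume is 19,860 × $259.44 = $5,152,478.40.
EBIT = $5,152,478.40 − $4,072,500 = $1,079,978.40.
So DOL = total CM / EBIT = $5,152,478.40 / $1,079,978.40 = 4.7709.

4.77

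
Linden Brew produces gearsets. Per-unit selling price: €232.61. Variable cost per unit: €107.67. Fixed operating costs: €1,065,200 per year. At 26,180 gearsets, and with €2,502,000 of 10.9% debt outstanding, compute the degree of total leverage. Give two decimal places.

1.69

Total contribution margin = 26,180 × €124.94 = €3,270,929.20.
EBIT = €3,270,929.20 − €1,065,200 = €2,205,729.20. Interest = €272,718.00, so EBIT − I = €1,933,011.20.
DCL = contribution ÷ (EBIT − I) = €3,270,929.20 ÷ €1,933,011.20 = 1.6921.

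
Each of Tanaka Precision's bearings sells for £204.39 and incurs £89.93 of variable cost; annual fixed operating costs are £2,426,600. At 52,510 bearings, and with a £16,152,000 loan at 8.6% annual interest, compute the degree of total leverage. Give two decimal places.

2.74

Total contribution margin = 52,510 × £114.46 = £6,010,294.60.
Operating income = contribution − fixed costs = £6,010,294.60 − £2,426,600 = £3,583,694.60. Interest = £1,389,072.00.
DOL = £6,010,294.60 ÷ £3,583,694.60 = 1.6771; DFL = £3,583,694.60 ÷ £2,194,622.60 = 1.6329.
Combined leverage = 1.6771 × 1.6329 = 2.7385.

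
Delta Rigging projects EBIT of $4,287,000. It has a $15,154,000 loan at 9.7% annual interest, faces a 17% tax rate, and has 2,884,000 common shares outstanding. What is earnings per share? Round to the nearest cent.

Pre-tax income = $4,287,000 − $1,469,938.00 = $2,817,062.00.
After tax at 17%: net income = $2,817,062.00 × 0.83 = $2,338,161.46.
EPS = $2,338,161.46 ÷ 2,884,000 = $0.81.

$0.81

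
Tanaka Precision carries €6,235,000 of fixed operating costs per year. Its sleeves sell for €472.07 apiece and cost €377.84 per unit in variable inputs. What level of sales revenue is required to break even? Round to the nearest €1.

€31,235,874

CM per unit = €472.07 − €377.84 = €94.23; CM ratio = €94.23 / €472.07 = 0.1996.
Break-even revenue = fixed costs × price ÷ CM = €6,235,000 × €472.07 ÷ €94.23 = €31,235,874.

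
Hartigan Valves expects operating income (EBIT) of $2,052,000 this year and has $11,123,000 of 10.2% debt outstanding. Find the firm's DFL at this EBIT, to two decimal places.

2.24

Interest = $1,134,546.00.
DFL = EBIT ÷ (EBIT − I) = $2,052,000 ÷ ($2,052,000 − $1,134,546.00) = $2,052,000 ÷ $917,454.00 = 2.2366.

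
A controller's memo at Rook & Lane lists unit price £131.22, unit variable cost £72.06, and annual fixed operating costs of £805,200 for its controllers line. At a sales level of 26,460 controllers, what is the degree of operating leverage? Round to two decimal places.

Contribution at this volume is 26,460 × £59.16 = £1,565,373.60.
Subtracting fixed costs: EBIT = £1,565,373.60 − £805,200 = £760,173.60.
Degree of operating leverage = £1,565,373.60 / £760,173.60 = 2.0592.

2.06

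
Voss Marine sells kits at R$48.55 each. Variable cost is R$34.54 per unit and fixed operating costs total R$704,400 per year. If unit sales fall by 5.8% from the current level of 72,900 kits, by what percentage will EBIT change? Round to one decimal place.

-18.7%

Total contribution margin = 72,900 × R$14.01 = R$1,021,329.00.
EBIT = R$1,021,329.00 − R$704,400 = R$316,929.00.
So DOL = total CM / EBIT = R$1,021,329.00 / R$316,929.00 = 3.2226.
So EBIT moves 3.2226 × (-5.8%) = -18.7%.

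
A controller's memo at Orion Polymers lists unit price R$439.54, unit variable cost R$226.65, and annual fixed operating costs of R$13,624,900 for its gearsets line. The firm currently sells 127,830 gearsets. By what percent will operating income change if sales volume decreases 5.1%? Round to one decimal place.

At 127,830 units, contribution = 127,830 × R$212.89 = R$27,213,728.70.
EBIT = R$27,213,728.70 − R$13,624,900 = R$13,588,828.70.
DOL = contribution ÷ EBIT = R$27,213,728.70 ÷ R$13,588,828.70 = 2.0027.
Operating income changes by 2.0027 × -5.1% = -10.2%.

-10.2%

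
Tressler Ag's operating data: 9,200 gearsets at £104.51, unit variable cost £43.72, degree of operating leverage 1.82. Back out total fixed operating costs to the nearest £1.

Total contribution margin = 9,200 × £60.79 = £559,268.00.
DOL = contribution / EBIT, so EBIT = £559,268.00 / 1.82 = £307,290.11.
Fixed costs = CM − EBIT = £559,268.00 − £307,290.11 = £251,978.

£251,978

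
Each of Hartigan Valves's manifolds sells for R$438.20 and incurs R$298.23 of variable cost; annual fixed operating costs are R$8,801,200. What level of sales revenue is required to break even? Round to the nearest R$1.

R$27,553,660

CM per unit = R$438.20 − R$298.23 = R$139.97; CM ratio = R$139.97 / R$438.20 = 0.3194.
Break-even revenue = fixed costs × price ÷ CM = R$8,801,200 × R$438.20 ÷ R$139.97 = R$27,553,660.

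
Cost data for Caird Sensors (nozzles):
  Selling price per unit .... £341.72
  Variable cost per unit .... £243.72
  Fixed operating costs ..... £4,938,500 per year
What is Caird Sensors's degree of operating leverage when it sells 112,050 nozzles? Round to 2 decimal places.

1.82

Contribution at this volume is 112,050 × £98.00 = £10,980,900.00.
Operating income = contribution − fixed costs = £10,980,900.00 − £4,938,500 = £6,042,400.00.
DOL = contribution ÷ EBIT = £10,980,900.00 ÷ £6,042,400.00 = 1.8173.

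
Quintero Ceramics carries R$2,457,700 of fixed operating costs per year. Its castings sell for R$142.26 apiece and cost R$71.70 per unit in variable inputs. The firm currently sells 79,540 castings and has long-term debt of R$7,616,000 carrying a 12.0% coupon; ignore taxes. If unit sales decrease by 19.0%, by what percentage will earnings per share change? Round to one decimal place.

-47.6%

At 79,540 units, contribution = 79,540 × R$70.56 = R$5,612,342.40.
EBIT = R$5,612,342.40 − R$2,457,700 = R$3,154,642.40.
Interest = R$913,920.00, so EBIT − I = R$2,240,722.40.
DCL = total CM / (EBIT − I) = R$5,612,342.40 / R$2,240,722.40 = 2.5047.
%ΔEPS = DCL × %ΔSales = 2.5047 × -19.0% = -47.6%.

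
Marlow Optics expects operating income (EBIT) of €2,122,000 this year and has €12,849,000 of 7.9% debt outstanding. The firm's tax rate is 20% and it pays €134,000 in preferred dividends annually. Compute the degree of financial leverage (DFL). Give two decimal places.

Interest = €1,015,071.00.
Pre-tax preferred-dividend burden = €134,000 ÷ (1 − 0.20) = €167,500.00.
DFL = EBIT ÷ [EBIT − I − D_p/(1−t)] = €2,122,000 ÷ [€2,122,000 − €1,015,071.00 − €167,500.00] = €2,122,000 ÷ €939,429.00 = 2.2588.

2.26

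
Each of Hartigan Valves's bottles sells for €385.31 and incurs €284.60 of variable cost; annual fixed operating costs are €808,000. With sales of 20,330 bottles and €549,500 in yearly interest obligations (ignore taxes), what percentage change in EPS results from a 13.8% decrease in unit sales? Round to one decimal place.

Contribution at this volume is 20,330 × €100.71 = €2,047,434.30.
EBIT = €2,047,434.30 − €808,000 = €1,239,434.30.
Interest = €549,500.00, so EBIT − I = €689,934.30.
Degree of combined leverage = contribution ÷ (EBIT − I) = €2,047,434.30 ÷ €689,934.30 = 2.9676.
EPS therefore changes by 2.9676 × (-13.8%) = -41.0%.

-41.0%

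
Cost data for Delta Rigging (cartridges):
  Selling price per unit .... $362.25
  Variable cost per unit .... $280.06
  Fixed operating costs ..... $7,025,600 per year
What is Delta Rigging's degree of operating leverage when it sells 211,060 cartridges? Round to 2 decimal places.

Total contribution margin = 211,060 × $82.19 = $17,347,021.40.
Subtracting fixed costs: EBIT = $17,347,021.40 − $7,025,600 = $10,321,421.40.
So DOL = total CM / EBIT = $17,347,021.40 / $10,321,421.40 = 1.6807.

1.68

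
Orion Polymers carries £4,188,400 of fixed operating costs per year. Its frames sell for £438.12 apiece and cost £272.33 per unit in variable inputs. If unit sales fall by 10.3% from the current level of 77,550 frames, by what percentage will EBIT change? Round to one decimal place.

At 77,550 units, contribution = 77,550 × £165.79 = £12,857,014.50.
Operating income = contribution − fixed costs = £12,857,014.50 − £4,188,400 = £8,668,614.50.
DOL = contribution ÷ EBIT = £12,857,014.50 ÷ £8,668,614.50 = 1.4832.
%ΔEBIT = DOL × %ΔSales = 1.4832 × -10.3% = -15.3%.

-15.3%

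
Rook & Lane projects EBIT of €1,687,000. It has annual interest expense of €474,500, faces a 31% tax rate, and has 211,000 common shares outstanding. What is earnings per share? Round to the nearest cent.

€3.97

Pre-tax income = €1,687,000 − €474,500.00 = €1,212,500.00.
After tax at 31%: net income = €1,212,500.00 × 0.69 = €836,625.00.
EPS = €836,625.00 ÷ 211,000 = €3.97.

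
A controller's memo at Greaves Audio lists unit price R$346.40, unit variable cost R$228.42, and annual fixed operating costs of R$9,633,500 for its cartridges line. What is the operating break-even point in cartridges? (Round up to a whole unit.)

Unit CM = price − variable cost = R$346.40 − R$228.42 = R$117.98.
Break-even volume = fixed costs ÷ CM per unit = R$9,633,500 ÷ R$117.98 = 81,653.67, so 81,654 cartridges.

81,654 cartridges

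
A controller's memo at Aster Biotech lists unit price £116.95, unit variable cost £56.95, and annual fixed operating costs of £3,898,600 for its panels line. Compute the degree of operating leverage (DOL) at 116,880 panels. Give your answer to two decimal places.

2.25

Total contribution margin = 116,880 × £60.00 = £7,012,800.00.
Subtracting fixed costs: EBIT = £7,012,800.00 − £3,898,600 = £3,114,200.00.
So DOL = total CM / EBIT = £7,012,800.00 / £3,114,200.00 = 2.2519.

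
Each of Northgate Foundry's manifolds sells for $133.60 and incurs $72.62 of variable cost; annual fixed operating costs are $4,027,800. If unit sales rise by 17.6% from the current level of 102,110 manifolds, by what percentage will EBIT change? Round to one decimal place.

+49.8%

At 102,110 units, contribution = 102,110 × $60.98 = $6,226,667.80.
Subtracting fixed costs: EBIT = $6,226,667.80 − $4,027,800 = $2,198,867.80.
So DOL = total CM / EBIT = $6,226,667.80 / $2,198,867.80 = 2.8318.
Operating income changes by 2.8318 × +17.6% = +49.8%.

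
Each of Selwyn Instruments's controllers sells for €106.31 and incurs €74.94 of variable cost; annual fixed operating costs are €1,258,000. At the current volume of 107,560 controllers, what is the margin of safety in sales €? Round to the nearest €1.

Contribution margin per unit = €106.31 − €74.94 = €31.37. Break-even units = €1,258,000 ÷ €31.37 = 40,102.01; break-even revenue = 40,102.01 × €106.31 = €4,263,244.50.
Actual sales revenue = 107,560 × €106.31 = €11,434,703.60.
Margin of safety = €11,434,703.60 − €4,263,244.50 = €7,171,459.

€7,171,459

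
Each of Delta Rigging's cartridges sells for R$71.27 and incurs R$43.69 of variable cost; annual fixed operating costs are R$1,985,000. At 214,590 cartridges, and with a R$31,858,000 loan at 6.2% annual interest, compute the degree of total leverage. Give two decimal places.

3.02

Contribution at this volume is 214,590 × R$27.58 = R$5,918,392.20.
Subtracting fixed costs: EBIT = R$5,918,392.20 − R$1,985,000 = R$3,933,392.20. Interest = R$1,975,196.00.
DOL = R$5,918,392.20 ÷ R$3,933,392.20 = 1.5047; DFL = R$3,933,392.20 ÷ R$1,958,196.20 = 2.0087.
Combined leverage = 1.5047 × 2.0087 = 3.0225.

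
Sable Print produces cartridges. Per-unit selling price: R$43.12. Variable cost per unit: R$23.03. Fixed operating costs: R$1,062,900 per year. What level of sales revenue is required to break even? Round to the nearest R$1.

R$2,281,346

Contribution margin per unit = R$43.12 − R$23.03 = R$20.09, a CM ratio of R$20.09 ÷ R$43.12 = 0.4659.
Break-even sales = FC ÷ CM ratio = R$1,062,900 × R$43.12 / R$20.09 = R$2,281,346.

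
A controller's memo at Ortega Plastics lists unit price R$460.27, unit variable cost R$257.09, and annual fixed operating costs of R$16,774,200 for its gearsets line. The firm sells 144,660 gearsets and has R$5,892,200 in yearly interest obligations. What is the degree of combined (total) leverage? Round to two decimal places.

4.37

At 144,660 units, contribution = 144,660 × R$203.18 = R$29,392,018.80.
Operating income = contribution − fixed costs = R$29,392,018.80 − R$16,774,200 = R$12,617,818.80. Interest = R$5,892,200.00.
DOL = R$29,392,018.80 ÷ R$12,617,818.80 = 2.3294; DFL = R$12,617,818.80 ÷ R$6,725,618.80 = 1.8761.
Combined leverage = 2.3294 × 1.8761 = 4.3702.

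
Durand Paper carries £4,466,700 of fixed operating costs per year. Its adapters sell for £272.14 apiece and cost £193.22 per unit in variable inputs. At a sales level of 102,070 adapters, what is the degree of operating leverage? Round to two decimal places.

2.24

Contribution at this volume is 102,070 × £78.92 = £8,055,364.40.
EBIT = £8,055,364.40 − £4,466,700 = £3,588,664.40.
DOL = contribution ÷ EBIT = £8,055,364.40 ÷ £3,588,664.40 = 2.2447.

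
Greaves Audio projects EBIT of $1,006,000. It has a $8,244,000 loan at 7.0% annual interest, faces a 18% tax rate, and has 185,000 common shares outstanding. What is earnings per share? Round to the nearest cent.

$1.90

Interest = $577,080.00, so EBT = $1,006,000 − $577,080.00 = $428,920.00.
After tax at 18%: net income = $428,920.00 × 0.82 = $351,714.40.
EPS = $351,714.40 ÷ 185,000 = $1.90.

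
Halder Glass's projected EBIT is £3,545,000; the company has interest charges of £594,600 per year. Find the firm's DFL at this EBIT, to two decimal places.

1.20

Interest = £594,600.00.
DFL = EBIT ÷ (EBIT − I) = £3,545,000 ÷ (£3,545,000 − £594,600.00) = £3,545,000 ÷ £2,950,400.00 = 1.2015.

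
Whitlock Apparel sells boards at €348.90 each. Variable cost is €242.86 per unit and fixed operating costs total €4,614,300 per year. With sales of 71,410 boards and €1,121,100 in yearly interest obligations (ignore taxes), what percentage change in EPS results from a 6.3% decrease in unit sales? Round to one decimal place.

-26.0%

Contribution at this volume is 71,410 × €106.04 = €7,572,316.40.
Subtracting fixed costs: EBIT = €7,572,316.40 − €4,614,300 = €2,958,016.40.
Interest = €1,121,100.00, so EBIT − I = €1,836,916.40.
Degree of combined leverage = contribution ÷ (EBIT − I) = €7,572,316.40 ÷ €1,836,916.40 = 4.1223.
%ΔEPS = DCL × %ΔSales = 4.1223 × -6.3% = -26.0%.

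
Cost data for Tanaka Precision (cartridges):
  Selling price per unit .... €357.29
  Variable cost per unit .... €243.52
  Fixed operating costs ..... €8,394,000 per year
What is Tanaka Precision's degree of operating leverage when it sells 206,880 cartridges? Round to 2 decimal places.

1.55

At 206,880 units, contribution = 206,880 × €113.77 = €23,536,737.60.
Operating income = contribution − fixed costs = €23,536,737.60 − €8,394,000 = €15,142,737.60.
DOL = contribution ÷ EBIT = €23,536,737.60 ÷ €15,142,737.60 = 1.5543.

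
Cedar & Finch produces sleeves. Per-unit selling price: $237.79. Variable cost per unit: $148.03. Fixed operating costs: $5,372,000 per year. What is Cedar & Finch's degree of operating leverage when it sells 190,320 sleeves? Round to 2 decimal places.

1.46

Contribution at this volume is 190,320 × $89.76 = $17,083,123.20.
EBIT = $17,083,123.20 − $5,372,000 = $11,711,123.20.
Degree of operating leverage = $17,083,123.20 / $11,711,123.20 = 1.4587.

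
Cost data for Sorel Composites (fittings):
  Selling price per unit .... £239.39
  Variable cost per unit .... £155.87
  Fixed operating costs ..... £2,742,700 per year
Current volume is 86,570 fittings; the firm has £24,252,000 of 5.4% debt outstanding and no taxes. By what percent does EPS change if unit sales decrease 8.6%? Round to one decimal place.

Contribution at this volume is 86,570 × £83.52 = £7,230,326.40.
Operating income = contribution − fixed costs = £7,230,326.40 − £2,742,700 = £4,487,626.40.
After interest of £1,309,608.00, pre-tax earnings = £3,178,018.40.
DCL = total CM / (EBIT − I) = £7,230,326.40 / £3,178,018.40 = 2.2751.
EPS therefore changes by 2.2751 × (-8.6%) = -19.6%.

-19.6%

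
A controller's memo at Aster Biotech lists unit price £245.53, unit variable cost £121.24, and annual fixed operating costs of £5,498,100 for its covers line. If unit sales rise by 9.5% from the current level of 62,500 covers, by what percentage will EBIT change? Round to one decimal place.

+32.5%

Total contribution margin = 62,500 × £124.29 = £7,768,125.00.
Operating income = contribution − fixed costs = £7,768,125.00 − £5,498,100 = £2,270,025.00.
So DOL = total CM / EBIT = £7,768,125.00 / £2,270,025.00 = 3.4220.
%ΔEBIT = DOL × %ΔSales = 3.4220 × +9.5% = +32.5%.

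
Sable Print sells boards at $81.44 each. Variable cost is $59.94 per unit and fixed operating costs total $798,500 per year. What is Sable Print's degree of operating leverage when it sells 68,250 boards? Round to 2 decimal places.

Total contribution margin = 68,250 × $21.50 = $1,467,375.00.
Operating income = contribution − fixed costs = $1,467,375.00 − $798,500 = $668,875.00.
DOL = contribution ÷ EBIT = $1,467,375.00 ÷ $668,875.00 = 2.1938.

2.19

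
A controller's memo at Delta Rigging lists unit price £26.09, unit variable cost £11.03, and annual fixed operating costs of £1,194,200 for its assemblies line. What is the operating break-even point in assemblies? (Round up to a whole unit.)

79,297 assemblies

Unit CM = price − variable cost = £26.09 − £11.03 = £15.06.
Break-even volume = fixed costs ÷ CM per unit = £1,194,200 ÷ £15.06 = 79,296.15, so 79,297 assemblies.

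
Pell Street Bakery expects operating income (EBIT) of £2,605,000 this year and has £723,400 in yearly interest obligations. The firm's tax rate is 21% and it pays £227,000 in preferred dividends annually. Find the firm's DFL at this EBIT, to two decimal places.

1.63

Interest = £723,400.00.
Pre-tax preferred-dividend burden = £227,000 ÷ (1 − 0.21) = £287,341.77.
DFL = EBIT ÷ [EBIT − I − D_p/(1−t)] = £2,605,000 ÷ [£2,605,000 − £723,400.00 − £287,341.77] = £2,605,000 ÷ £1,594,258.23 = 1.6340.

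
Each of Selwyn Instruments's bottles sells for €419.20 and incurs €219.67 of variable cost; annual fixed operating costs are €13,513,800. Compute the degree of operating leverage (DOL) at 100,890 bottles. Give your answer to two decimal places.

3.04

Contribution at this volume is 100,890 × €199.53 = €20,130,581.70.
Operating income = contribution − fixed costs = €20,130,581.70 − €13,513,800 = €6,616,781.70.
DOL = contribution ÷ EBIT = €20,130,581.70 ÷ €6,616,781.70 = 3.0424.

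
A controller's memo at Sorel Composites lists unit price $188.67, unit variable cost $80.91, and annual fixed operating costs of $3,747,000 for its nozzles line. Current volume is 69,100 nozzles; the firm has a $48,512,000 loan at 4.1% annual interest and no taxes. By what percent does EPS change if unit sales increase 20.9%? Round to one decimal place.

+91.0%

At 69,100 units, contribution = 69,100 × $107.76 = $7,446,216.00.
Operating income = contribution − fixed costs = $7,446,216.00 − $3,747,000 = $3,699,216.00.
After interest of $1,988,992.00, pre-tax earnings = $1,710,224.00.
DCL = total CM / (EBIT − I) = $7,446,216.00 / $1,710,224.00 = 4.3539.
EPS therefore changes by 4.3539 × (+20.9%) = +91.0%.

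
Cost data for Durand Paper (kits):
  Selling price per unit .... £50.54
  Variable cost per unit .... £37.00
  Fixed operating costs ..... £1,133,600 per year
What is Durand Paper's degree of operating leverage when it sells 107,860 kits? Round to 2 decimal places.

4.47

Contribution at this volume is 107,860 × £13.54 = £1,460,424.40.
Subtracting fixed costs: EBIT = £1,460,424.40 − £1,133,600 = £326,824.40.
Degree of operating leverage = £1,460,424.40 / £326,824.40 = 4.4685.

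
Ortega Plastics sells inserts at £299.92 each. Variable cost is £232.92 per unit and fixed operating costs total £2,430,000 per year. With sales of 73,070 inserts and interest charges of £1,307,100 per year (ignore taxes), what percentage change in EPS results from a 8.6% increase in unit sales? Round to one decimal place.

+36.3%

Contribution at this volume is 73,070 × £67.00 = £4,895,690.00.
Operating income = contribution − fixed costs = £4,895,690.00 − £2,430,000 = £2,465,690.00.
After interest of £1,307,100.00, pre-tax earnings = £1,158,590.00.
DCL = total CM / (EBIT − I) = £4,895,690.00 / £1,158,590.00 = 4.2256.
EPS therefore changes by 4.2256 × (+8.6%) = +36.3%.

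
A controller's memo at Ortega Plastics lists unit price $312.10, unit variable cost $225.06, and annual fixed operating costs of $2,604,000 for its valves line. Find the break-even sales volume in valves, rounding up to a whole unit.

Contribution margin per unit = $312.10 − $225.06 = $87.04.
Units to break even: $2,604,000 ÷ $87.04 = 29,917.28, rounded up to 29,918.

29,918 valves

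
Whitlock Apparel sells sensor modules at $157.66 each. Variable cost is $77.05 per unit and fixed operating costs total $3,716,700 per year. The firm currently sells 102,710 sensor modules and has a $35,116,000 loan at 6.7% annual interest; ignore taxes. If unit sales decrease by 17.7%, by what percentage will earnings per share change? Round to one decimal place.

-66.3%

At 102,710 units, contribution = 102,710 × $80.61 = $8,279,453.10.
Operating income = contribution − fixed costs = $8,279,453.10 − $3,716,700 = $4,562,753.10.
Interest = $2,352,772.00, so EBIT − I = $2,209,981.10.
Degree of combined leverage = contribution ÷ (EBIT − I) = $8,279,453.10 ÷ $2,209,981.10 = 3.7464.
%ΔEPS = DCL × %ΔSales = 3.7464 × -17.7% = -66.3%.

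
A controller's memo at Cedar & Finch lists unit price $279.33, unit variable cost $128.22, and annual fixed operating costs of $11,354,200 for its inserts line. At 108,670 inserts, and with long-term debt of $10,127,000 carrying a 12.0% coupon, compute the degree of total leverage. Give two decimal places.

Contribution at this volume is 108,670 × $151.11 = $16,421,123.70.
Subtracting fixed costs: EBIT = $16,421,123.70 − $11,354,200 = $5,066,923.70. Interest = $1,215,240.00.
DOL = $16,421,123.70 ÷ $5,066,923.70 = 3.2408; DFL = $5,066,923.70 ÷ $3,851,683.70 = 1.3155.
Combined leverage = 3.2408 × 1.3155 = 4.2633.

4.26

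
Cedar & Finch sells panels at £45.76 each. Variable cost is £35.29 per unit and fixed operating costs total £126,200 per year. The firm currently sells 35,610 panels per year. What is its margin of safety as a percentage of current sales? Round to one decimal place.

Contribution margin per unit = £45.76 − £35.29 = £10.47. Break-even units = £126,200 ÷ £10.47 = 12,053.49; break-even revenue = 12,053.49 × £45.76 = £551,567.53.
Current sales = 35,610 × £45.76 = £1,629,513.60.
Margin of safety = (£1,629,513.60 − £551,567.53) ÷ £1,629,513.60 = 66.2%.

66.2%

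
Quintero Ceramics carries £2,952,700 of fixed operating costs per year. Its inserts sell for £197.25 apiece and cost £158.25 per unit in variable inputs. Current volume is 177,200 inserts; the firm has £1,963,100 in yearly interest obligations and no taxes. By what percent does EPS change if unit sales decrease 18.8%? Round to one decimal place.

-65.1%

At 177,200 units, contribution = 177,200 × £39.00 = £6,910,800.00.
Subtracting fixed costs: EBIT = £6,910,800.00 − £2,952,700 = £3,958,100.00.
Interest = £1,963,100.00, so EBIT − I = £1,995,000.00.
DCL = total CM / (EBIT − I) = £6,910,800.00 / £1,995,000.00 = 3.4641.
%ΔEPS = DCL × %ΔSales = 3.4641 × -18.8% = -65.1%.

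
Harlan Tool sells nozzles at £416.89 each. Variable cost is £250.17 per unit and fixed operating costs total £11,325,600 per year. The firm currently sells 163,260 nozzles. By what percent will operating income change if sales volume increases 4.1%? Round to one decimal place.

+7.0%

At 163,260 units, contribution = 163,260 × £166.72 = £27,218,707.20.
Operating income = contribution − fixed costs = £27,218,707.20 − £11,325,600 = £15,893,107.20.
Degree of operating leverage = £27,218,707.20 / £15,893,107.20 = 1.7126.
So EBIT moves 1.7126 × (+4.1%) = +7.0%.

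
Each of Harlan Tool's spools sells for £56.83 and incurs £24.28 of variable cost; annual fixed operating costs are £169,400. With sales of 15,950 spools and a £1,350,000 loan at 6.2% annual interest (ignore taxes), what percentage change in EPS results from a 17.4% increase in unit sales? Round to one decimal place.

Total contribution margin = 15,950 × £32.55 = £519,172.50.
Subtracting fixed costs: EBIT = £519,172.50 − £169,400 = £349,772.50.
After interest of £83,700.00, pre-tax earnings = £266,072.50.
Degree of combined leverage = contribution ÷ (EBIT − I) = £519,172.50 ÷ £266,072.50 = 1.9512.
%ΔEPS = DCL × %ΔSales = 1.9512 × +17.4% = +34.0%.

+34.0%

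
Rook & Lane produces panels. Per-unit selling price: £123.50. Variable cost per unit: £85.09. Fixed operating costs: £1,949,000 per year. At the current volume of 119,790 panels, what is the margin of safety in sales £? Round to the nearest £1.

£8,527,429

Each unit contributes £123.50 − £85.09 = £38.41. Break-even units = £1,949,000 ÷ £38.41 = 50,741.99; break-even revenue = 50,741.99 × £123.50 = £6,266,636.29.
Current sales = 119,790 × £123.50 = £14,794,065.00.
Margin of safety = £14,794,065.00 − £6,266,636.29 = £8,527,429.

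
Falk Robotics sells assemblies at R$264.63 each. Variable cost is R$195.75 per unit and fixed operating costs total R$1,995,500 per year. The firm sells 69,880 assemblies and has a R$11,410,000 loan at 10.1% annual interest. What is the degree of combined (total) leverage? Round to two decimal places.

Total contribution margin = 69,880 × R$68.88 = R$4,813,334.40.
Operating income = contribution − fixed costs = R$4,813,334.40 − R$1,995,500 = R$2,817,834.40. Interest = R$1,152,410.00.
DOL = R$4,813,334.40 ÷ R$2,817,834.40 = 1.7082; DFL = R$2,817,834.40 ÷ R$1,665,424.40 = 1.6920.
Combined leverage = 1.7082 × 1.6920 = 2.8903.

2.89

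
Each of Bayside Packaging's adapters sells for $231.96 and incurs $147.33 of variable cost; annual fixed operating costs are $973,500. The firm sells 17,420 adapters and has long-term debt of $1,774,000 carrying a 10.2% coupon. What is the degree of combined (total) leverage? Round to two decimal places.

At 17,420 units, contribution = 17,420 × $84.63 = $1,474,254.60.
EBIT = $1,474,254.60 − $973,500 = $500,754.60. Interest = $180,948.00.
DOL = $1,474,254.60 ÷ $500,754.60 = 2.9441; DFL = $500,754.60 ÷ $319,806.60 = 1.5658.
Combined leverage = 2.9441 × 1.5658 = 4.6099.

4.61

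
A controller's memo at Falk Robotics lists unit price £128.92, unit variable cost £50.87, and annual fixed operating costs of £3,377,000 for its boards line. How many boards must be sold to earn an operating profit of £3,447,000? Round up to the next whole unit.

Unit CM = price − variable cost = £128.92 − £50.87 = £78.05.
Required volume = (fixed costs + target profit) ÷ CM = (£3,377,000 + £3,447,000) ÷ £78.05 = 87,431.13, so 87,432 boards.

87,432 boards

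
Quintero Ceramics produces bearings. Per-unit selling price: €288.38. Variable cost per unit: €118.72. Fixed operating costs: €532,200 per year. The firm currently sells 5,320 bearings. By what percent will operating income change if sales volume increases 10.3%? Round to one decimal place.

+25.1%

At 5,320 units, contribution = 5,320 × €169.66 = €902,591.20.
Subtracting fixed costs: EBIT = €902,591.20 − €532,200 = €370,391.20.
Degree of operating leverage = €902,591.20 / €370,391.20 = 2.4369.
%ΔEBIT = DOL × %ΔSales = 2.4369 × +10.3% = +25.1%.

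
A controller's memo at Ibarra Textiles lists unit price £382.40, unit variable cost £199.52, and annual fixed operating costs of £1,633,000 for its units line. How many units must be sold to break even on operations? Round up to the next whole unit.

8,930 units

Unit CM = price − variable cost = £382.40 − £199.52 = £182.88.
Units to break even: £1,633,000 ÷ £182.88 = 8,929.35, rounded up to 8,930.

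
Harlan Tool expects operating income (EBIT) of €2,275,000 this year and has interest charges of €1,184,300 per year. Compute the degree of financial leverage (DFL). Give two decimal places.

2.09

Annual interest charges come to €1,184,300.00.
Degree of financial leverage = EBIT / (EBIT − interest) = €2,275,000 / €1,090,700.00 = 2.0858.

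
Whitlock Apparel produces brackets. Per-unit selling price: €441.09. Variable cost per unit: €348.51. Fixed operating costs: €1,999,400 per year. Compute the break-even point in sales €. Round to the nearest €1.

€9,525,981

Contribution margin per unit = €441.09 − €348.51 = €92.58, a CM ratio of €92.58 ÷ €441.09 = 0.2099.
Break-even revenue = fixed costs × price ÷ CM = €1,999,400 × €441.09 ÷ €92.58 = €9,525,981.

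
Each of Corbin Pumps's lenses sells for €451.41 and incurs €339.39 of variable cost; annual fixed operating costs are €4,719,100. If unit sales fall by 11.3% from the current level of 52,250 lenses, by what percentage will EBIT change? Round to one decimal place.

Total contribution margin = 52,250 × €112.02 = €5,853,045.00.
Subtracting fixed costs: EBIT = €5,853,045.00 − €4,719,100 = €1,133,945.00.
DOL = contribution ÷ EBIT = €5,853,045.00 ÷ €1,133,945.00 = 5.1617.
So EBIT moves 5.1617 × (-11.3%) = -58.3%.

-58.3%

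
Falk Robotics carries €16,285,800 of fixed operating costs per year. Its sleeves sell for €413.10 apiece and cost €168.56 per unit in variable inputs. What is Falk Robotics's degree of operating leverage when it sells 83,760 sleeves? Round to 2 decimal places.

4.88

At 83,760 units, contribution = 83,760 × €244.54 = €20,482,670.40.
Subtracting fixed costs: EBIT = €20,482,670.40 − €16,285,800 = €4,196,870.40.
DOL = contribution ÷ EBIT = €20,482,670.40 ÷ €4,196,870.40 = 4.8805.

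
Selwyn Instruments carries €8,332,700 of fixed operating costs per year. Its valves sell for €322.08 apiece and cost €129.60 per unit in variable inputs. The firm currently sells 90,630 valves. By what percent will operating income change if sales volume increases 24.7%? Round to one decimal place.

At 90,630 units, contribution = 90,630 × €192.48 = €17,444,462.40.
EBIT = €17,444,462.40 − €8,332,700 = €9,111,762.40.
So DOL = total CM / EBIT = €17,444,462.40 / €9,111,762.40 = 1.9145.
So EBIT moves 1.9145 × (+24.7%) = +47.3%.

+47.3%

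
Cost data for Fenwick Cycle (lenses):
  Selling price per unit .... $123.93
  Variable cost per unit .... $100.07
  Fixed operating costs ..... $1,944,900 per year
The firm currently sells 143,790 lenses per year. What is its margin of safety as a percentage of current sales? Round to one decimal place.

Unit CM = price − variable cost = $123.93 − $100.07 = $23.86. Break-even units = $1,944,900 ÷ $23.86 = 81,512.99; break-even revenue = 81,512.99 × $123.93 = $10,101,905.16.
Actual sales revenue = 143,790 × $123.93 = $17,819,894.70.
Margin of safety = ($17,819,894.70 − $10,101,905.16) ÷ $17,819,894.70 = 43.3%.

43.3%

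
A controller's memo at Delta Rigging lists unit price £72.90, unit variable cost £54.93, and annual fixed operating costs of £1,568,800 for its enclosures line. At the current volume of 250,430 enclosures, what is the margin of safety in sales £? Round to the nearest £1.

£11,892,100

Contribution margin per unit = £72.90 − £54.93 = £17.97. Break-even units = £1,568,800 ÷ £17.97 = 87,301.06; break-even revenue = 87,301.06 × £72.90 = £6,364,247.08.
Actual sales revenue = 250,430 × £72.90 = £18,256,347.00.
Margin of safety = £18,256,347.00 − £6,364,247.08 = £11,892,100.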